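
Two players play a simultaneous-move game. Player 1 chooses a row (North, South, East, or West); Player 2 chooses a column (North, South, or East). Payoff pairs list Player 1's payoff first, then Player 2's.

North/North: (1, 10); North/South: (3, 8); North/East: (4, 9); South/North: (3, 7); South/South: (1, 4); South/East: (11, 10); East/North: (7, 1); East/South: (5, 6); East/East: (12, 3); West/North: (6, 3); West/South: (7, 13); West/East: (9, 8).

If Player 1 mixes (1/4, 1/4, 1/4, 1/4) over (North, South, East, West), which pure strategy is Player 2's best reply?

South

Compute Player 2's expected payoff from each pure strategy against the given mix.
North: (1/4)·10 + (1/4)·7 + (1/4)·1 + (1/4)·3 = 21/4
South: (1/4)·8 + (1/4)·4 + (1/4)·6 + (1/4)·13 = 31/4
East: (1/4)·9 + (1/4)·10 + (1/4)·3 + (1/4)·8 = 15/2
Highest expected payoff is 31/4, from South.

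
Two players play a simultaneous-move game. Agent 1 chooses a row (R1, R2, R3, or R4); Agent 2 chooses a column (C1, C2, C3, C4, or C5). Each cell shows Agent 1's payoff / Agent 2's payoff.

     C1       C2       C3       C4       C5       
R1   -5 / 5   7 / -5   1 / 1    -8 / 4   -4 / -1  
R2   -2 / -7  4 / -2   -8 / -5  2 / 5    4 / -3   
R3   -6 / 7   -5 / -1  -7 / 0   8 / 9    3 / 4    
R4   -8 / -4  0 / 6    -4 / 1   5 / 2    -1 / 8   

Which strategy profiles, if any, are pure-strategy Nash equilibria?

A profile is a Nash equilibrium when each player is best-responding to the other.
Agent 1's best responses — vs C1: R2 (payoff -2); vs C2: R1 (payoff 7); vs C3: R1 (payoff 1); vs C4: R3 (payoff 8); vs C5: R2 (payoff 4).
Agent 2's best responses — vs R1: C1 (payoff 5); vs R2: C4 (payoff 5); vs R3: C4 (payoff 9); vs R4: C5 (payoff 8).
The only mutual best response is (R3, C4); neither player gains by switching there.

(R3, C4)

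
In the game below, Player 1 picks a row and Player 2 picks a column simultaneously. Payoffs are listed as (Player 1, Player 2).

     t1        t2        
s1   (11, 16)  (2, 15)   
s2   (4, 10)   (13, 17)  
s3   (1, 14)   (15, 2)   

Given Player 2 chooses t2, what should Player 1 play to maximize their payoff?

With Player 2 fixed at t2, Player 1's payoffs are: s1 → 2, s2 → 13, s3 → 15.
The maximum is 15, achieved by s3.

s3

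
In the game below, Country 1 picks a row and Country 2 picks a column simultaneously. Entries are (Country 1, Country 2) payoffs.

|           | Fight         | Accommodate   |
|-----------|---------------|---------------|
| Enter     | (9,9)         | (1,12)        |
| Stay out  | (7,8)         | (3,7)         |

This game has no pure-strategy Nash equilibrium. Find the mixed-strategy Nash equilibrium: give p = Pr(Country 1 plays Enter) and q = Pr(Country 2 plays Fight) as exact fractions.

Each player's mixing probability is pinned down by making the *other* player indifferent.
Country 2 indifferent between Fight and Accommodate: p·9 + (1−p)·8 = p·12 + (1−p)·7 ⟹ 8 + 1p = 7 + 5p ⟹ p = 1/4.
Country 1 indifferent between Enter and Stay out: q·9 + (1−q)·1 = q·7 + (1−q)·3 ⟹ 1 + 8q = 3 + 4q ⟹ q = 1/2.

p = 1/4, q = 1/2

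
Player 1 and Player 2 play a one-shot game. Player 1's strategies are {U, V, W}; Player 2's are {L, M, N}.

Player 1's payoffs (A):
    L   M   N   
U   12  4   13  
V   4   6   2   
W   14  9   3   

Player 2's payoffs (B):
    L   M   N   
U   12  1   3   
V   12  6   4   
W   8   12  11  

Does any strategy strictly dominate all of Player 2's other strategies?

Check whether one of Player 2's strategies beats all alternatives regardless of what the opponent does.
L is not dominant: against W, M gives 12 > 8.
M is not dominant: against U, L gives 12 > 1.
N is not dominant: against U, L gives 12 > 3.
No single strategy is best against every opponent action.

None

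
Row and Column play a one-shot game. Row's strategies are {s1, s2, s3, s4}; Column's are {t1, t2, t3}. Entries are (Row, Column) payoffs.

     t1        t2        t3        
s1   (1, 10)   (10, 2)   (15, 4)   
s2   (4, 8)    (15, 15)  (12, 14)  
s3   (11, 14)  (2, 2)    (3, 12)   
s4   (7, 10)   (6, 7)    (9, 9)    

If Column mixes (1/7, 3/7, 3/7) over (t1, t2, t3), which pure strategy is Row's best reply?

Row's best reply maximizes expected payoff against the mix.
s1: (1/7)·1 + (3/7)·10 + (3/7)·15 = 76/7
s2: (1/7)·4 + (3/7)·15 + (3/7)·12 = 85/7
s3: (1/7)·11 + (3/7)·2 + (3/7)·3 = 26/7
s4: (1/7)·7 + (3/7)·6 + (3/7)·9 = 52/7
Highest expected payoff is 85/7, from s2.

s2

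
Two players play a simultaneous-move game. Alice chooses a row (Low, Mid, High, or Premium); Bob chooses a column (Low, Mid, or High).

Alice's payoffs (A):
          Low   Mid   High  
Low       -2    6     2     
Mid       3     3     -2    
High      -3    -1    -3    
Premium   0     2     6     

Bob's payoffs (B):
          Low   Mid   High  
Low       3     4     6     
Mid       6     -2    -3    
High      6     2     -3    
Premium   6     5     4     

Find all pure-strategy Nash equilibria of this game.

(Mid, Low)

A profile is a Nash equilibrium when each player is best-responding to the other.
Alice's best responses — vs Low: Mid (payoff 3); vs Mid: Low (payoff 6); vs High: Premium (payoff 6).
Bob's best responses — vs Low: High (payoff 6); vs Mid: Low (payoff 6); vs High: Low (payoff 6); vs Premium: Low (payoff 6).
The only mutual best response is (Mid, Low); neither player gains by switching there.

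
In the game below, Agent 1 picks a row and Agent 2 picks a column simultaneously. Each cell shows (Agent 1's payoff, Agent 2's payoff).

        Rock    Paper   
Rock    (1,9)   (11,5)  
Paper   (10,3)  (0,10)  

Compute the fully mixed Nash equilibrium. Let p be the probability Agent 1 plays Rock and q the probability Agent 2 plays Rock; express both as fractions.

p = 7/11, q = 11/20

Each player's mixing probability is pinned down by making the *other* player indifferent.
Agent 2 indifferent between Rock and Paper: p·9 + (1−p)·3 = p·5 + (1−p)·10 ⟹ 3 + 6p = 10 + (-5)p ⟹ p = 7/11.
Agent 1 indifferent between Rock and Paper: q·1 + (1−q)·11 = q·10 + (1−q)·0 ⟹ 11 + (-10)q = 0 + 10q ⟹ q = 11/20.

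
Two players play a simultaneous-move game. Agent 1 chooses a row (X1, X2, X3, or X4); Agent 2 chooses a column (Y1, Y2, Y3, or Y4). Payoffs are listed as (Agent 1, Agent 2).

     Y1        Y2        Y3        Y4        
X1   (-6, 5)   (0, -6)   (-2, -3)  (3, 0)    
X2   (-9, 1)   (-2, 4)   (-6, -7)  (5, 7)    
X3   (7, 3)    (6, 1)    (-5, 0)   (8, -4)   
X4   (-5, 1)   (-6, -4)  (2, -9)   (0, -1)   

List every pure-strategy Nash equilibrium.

(X3, Y1)

Check mutual best responses: a cell is a NE iff neither player can gain by unilaterally deviating.
Agent 1's best responses — vs Y1: X3 (payoff 7); vs Y2: X3 (payoff 6); vs Y3: X4 (payoff 2); vs Y4: X3 (payoff 8).
Agent 2's best responses — vs X1: Y1 (payoff 5); vs X2: Y4 (payoff 7); vs X3: Y1 (payoff 3); vs X4: Y1 (payoff 1).
The only mutual best response is (X3, Y1); neither player gains by switching there.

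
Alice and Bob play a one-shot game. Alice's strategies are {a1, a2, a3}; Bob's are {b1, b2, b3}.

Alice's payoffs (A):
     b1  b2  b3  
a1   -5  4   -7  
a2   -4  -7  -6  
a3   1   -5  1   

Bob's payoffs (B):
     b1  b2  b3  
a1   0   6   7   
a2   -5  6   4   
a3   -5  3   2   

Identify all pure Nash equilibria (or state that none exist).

Check mutual best responses: a cell is a NE iff neither player can gain by unilaterally deviating.
Alice's best responses — vs b1: a3 (payoff 1); vs b2: a1 (payoff 4); vs b3: a3 (payoff 1).
Bob's best responses — vs a1: b3 (payoff 7); vs a2: b2 (payoff 6); vs a3: b2 (payoff 3).
No cell has both players best-responding. For instance, Alice's best reply to b1 is a3, but against a3 Bob prefers b2 over b1.

No pure-strategy Nash equilibrium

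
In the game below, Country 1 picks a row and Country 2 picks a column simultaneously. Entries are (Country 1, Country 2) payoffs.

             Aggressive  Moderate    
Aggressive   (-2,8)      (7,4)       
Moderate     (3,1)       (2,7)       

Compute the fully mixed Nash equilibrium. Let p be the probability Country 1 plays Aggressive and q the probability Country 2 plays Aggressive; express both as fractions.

p = 3/5, q = 1/2

Each player's mixing probability is pinned down by making the *other* player indifferent.
Country 2 indifferent between Aggressive and Moderate: p·8 + (1−p)·1 = p·4 + (1−p)·7 ⟹ 1 + 7p = 7 + (-3)p ⟹ p = 3/5.
Country 1 indifferent between Aggressive and Moderate: q·(-2) + (1−q)·7 = q·3 + (1−q)·2 ⟹ 7 + (-9)q = 2 + 1q ⟹ q = 1/2.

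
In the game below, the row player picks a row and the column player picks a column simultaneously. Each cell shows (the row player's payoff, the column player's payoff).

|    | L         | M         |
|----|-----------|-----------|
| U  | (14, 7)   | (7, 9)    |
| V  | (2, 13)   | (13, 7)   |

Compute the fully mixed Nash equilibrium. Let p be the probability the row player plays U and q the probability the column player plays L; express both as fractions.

p = 3/4, q = 1/3

In a mixed NE each player is indifferent between their pure strategies, so the opponent's mix sets the indifference.
The column player indifferent between L and M: p·7 + (1−p)·13 = p·9 + (1−p)·7 ⟹ 13 + (-6)p = 7 + 2p ⟹ p = 3/4.
The row player indifferent between U and V: q·14 + (1−q)·7 = q·2 + (1−q)·13 ⟹ 7 + 7q = 13 + (-11)q ⟹ q = 1/3.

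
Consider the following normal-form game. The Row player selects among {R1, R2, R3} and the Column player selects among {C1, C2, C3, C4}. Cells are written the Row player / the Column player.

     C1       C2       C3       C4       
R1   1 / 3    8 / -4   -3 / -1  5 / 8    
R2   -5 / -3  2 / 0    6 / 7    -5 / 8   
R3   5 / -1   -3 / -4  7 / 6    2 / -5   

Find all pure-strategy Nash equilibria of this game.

Find each player's best response to every opponent strategy; NE are the intersections.
The Row player's best responses — vs C1: R3 (payoff 5); vs C2: R1 (payoff 8); vs C3: R3 (payoff 7); vs C4: R1 (payoff 5).
The Column player's best responses — vs R1: C4 (payoff 8); vs R2: C4 (payoff 8); vs R3: C3 (payoff 6).
Mutual best responses occur at (R1, C4) and (R3, C3); at each, neither player gains by switching.

(R1, C4) and (R3, C3)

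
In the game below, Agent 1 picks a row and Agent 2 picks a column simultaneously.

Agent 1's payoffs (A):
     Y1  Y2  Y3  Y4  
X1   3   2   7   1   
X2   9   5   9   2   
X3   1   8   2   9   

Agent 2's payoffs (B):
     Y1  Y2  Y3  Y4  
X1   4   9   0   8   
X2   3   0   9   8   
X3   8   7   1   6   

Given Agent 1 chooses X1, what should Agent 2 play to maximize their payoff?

Y2

With Agent 1 fixed at X1, Agent 2's payoffs are: Y1 → 4, Y2 → 9, Y3 → 0, Y4 → 8.
The maximum is 9, achieved by Y2.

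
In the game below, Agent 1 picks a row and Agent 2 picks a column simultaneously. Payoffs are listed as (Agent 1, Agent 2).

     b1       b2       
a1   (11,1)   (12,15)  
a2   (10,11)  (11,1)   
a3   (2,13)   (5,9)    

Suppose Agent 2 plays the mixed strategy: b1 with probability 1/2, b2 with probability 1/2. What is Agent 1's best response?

a1

Agent 1's best reply maximizes expected payoff against the mix.
a1: (1/2)·11 + (1/2)·12 = 23/2
a2: (1/2)·10 + (1/2)·11 = 21/2
a3: (1/2)·2 + (1/2)·5 = 7/2
Highest expected payoff is 23/2, from a1.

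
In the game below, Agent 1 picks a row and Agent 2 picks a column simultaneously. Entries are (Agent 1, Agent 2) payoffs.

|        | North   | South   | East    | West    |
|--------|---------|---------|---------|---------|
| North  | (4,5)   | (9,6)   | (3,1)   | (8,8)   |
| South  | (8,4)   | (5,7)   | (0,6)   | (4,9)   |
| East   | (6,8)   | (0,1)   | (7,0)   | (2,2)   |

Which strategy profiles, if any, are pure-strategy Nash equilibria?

(North, West)

A profile is a Nash equilibrium when each player is best-responding to the other.
Agent 1's best responses — vs North: South (payoff 8); vs South: North (payoff 9); vs East: East (payoff 7); vs West: North (payoff 8).
Agent 2's best responses — vs North: West (payoff 8); vs South: West (payoff 9); vs East: North (payoff 8).
The only mutual best response is (North, West); neither player gains by switching there.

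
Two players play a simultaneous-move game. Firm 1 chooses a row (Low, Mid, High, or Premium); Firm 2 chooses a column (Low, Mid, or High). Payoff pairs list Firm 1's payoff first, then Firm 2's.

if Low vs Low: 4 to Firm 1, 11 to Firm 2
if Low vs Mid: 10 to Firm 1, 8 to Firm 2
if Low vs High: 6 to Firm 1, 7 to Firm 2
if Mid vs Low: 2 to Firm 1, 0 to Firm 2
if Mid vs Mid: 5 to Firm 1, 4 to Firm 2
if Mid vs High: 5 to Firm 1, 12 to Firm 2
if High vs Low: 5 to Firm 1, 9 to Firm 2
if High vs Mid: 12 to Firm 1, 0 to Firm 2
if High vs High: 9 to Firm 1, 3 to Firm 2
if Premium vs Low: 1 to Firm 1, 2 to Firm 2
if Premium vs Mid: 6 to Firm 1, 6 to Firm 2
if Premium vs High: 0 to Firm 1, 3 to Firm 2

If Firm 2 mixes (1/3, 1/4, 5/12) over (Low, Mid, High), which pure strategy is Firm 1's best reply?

Compute Firm 1's expected payoff from each pure strategy against the given mix.
Low: (1/3)·4 + (1/4)·10 + (5/12)·6 = 19/3
Mid: (1/3)·2 + (1/4)·5 + (5/12)·5 = 4
High: (1/3)·5 + (1/4)·12 + (5/12)·9 = 101/12
Premium: (1/3)·1 + (1/4)·6 + (5/12)·0 = 11/6
Highest expected payoff is 101/12, from High.

High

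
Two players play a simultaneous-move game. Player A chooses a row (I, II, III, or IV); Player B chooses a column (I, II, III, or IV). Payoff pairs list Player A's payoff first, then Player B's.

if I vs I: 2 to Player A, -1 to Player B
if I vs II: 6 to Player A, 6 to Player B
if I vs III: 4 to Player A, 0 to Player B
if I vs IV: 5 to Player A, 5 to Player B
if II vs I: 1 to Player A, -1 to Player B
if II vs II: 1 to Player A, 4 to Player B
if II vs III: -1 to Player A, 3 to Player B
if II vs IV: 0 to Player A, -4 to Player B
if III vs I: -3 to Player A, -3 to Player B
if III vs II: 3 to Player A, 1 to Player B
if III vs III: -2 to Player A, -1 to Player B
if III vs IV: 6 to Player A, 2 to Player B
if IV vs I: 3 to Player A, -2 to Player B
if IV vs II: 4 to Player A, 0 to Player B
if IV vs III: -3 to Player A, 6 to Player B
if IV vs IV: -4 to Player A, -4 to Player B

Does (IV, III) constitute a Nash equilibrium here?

No

Holding Player B at III: Player A gets -3 from IV but could get 4 by switching to I. Player A has a profitable deviation.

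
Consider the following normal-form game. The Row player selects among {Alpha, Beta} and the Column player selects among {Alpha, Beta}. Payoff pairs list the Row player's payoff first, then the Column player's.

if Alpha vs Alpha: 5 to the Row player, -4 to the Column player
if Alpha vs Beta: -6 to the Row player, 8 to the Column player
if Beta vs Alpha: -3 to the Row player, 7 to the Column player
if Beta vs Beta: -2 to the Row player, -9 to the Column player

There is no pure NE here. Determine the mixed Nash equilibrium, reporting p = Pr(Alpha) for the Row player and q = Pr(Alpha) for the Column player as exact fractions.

p = 4/7, q = 1/3

Each player's mixing probability is pinned down by making the *other* player indifferent.
The Column player indifferent between Alpha and Beta: p·(-4) + (1−p)·7 = p·8 + (1−p)·(-9) ⟹ 7 + (-11)p = (-9) + 17p ⟹ p = 4/7.
The Row player indifferent between Alpha and Beta: q·5 + (1−q)·(-6) = q·(-3) + (1−q)·(-2) ⟹ (-6) + 11q = (-2) + (-1)q ⟹ q = 1/3.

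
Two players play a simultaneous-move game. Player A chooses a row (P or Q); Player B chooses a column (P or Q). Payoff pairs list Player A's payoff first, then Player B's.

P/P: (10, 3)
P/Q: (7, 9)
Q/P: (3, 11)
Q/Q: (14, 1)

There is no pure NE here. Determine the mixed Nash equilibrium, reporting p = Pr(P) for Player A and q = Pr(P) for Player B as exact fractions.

p = 5/8, q = 1/2

Each player's mixing probability is pinned down by making the *other* player indifferent.
Player B indifferent between P and Q: p·3 + (1−p)·11 = p·9 + (1−p)·1 ⟹ 11 + (-8)p = 1 + 8p ⟹ p = 5/8.
Player A indifferent between P and Q: q·10 + (1−q)·7 = q·3 + (1−q)·14 ⟹ 7 + 3q = 14 + (-11)q ⟹ q = 1/2.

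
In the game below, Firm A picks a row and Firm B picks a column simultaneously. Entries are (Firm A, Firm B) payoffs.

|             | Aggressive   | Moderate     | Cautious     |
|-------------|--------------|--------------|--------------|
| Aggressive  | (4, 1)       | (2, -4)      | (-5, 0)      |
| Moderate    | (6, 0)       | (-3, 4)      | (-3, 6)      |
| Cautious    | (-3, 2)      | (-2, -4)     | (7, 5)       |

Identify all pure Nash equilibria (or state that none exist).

(Cautious, Cautious)

Find each player's best response to every opponent strategy; NE are the intersections.
Firm A's best responses — vs Aggressive: Moderate (payoff 6); vs Moderate: Aggressive (payoff 2); vs Cautious: Cautious (payoff 7).
Firm B's best responses — vs Aggressive: Aggressive (payoff 1); vs Moderate: Cautious (payoff 6); vs Cautious: Cautious (payoff 5).
The only mutual best response is (Cautious, Cautious); neither player gains by switching there.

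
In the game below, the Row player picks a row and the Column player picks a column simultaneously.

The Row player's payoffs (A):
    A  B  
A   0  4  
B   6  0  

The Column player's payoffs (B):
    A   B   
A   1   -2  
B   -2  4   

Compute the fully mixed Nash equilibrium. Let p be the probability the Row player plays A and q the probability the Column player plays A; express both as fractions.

p = 2/3, q = 2/5

Each player's mixing probability is pinned down by making the *other* player indifferent.
The Column player indifferent between A and B: p·1 + (1−p)·(-2) = p·(-2) + (1−p)·4 ⟹ (-2) + 3p = 4 + (-6)p ⟹ p = 2/3.
The Row player indifferent between A and B: q·0 + (1−q)·4 = q·6 + (1−q)·0 ⟹ 4 + (-4)q = 0 + 6q ⟹ q = 2/5.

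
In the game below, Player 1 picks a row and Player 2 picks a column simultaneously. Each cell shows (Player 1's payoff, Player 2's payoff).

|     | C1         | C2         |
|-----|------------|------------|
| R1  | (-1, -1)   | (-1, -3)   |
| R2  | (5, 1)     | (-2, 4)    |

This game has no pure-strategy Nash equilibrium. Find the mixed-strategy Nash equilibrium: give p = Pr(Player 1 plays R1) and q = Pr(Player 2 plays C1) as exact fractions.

Each player's mixing probability is pinned down by making the *other* player indifferent.
Player 2 indifferent between C1 and C2: p·(-1) + (1−p)·1 = p·(-3) + (1−p)·4 ⟹ 1 + (-2)p = 4 + (-7)p ⟹ p = 3/5.
Player 1 indifferent between R1 and R2: q·(-1) + (1−q)·(-1) = q·5 + (1−q)·(-2) ⟹ (-1) + 0q = (-2) + 7q ⟹ q = 1/7.

p = 3/5, q = 1/7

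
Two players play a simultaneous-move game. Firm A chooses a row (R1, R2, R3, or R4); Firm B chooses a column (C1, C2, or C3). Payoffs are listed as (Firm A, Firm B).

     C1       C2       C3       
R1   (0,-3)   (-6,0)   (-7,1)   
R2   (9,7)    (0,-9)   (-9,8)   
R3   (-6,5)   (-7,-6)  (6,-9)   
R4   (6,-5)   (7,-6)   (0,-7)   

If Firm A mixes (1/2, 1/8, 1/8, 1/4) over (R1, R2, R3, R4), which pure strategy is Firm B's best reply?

Firm B's best reply maximizes expected payoff against the mix.
C1: (1/2)·(-3) + (1/8)·7 + (1/8)·5 + (1/4)·(-5) = -5/4
C2: (1/2)·0 + (1/8)·(-9) + (1/8)·(-6) + (1/4)·(-6) = -27/8
C3: (1/2)·1 + (1/8)·8 + (1/8)·(-9) + (1/4)·(-7) = -11/8
Highest expected payoff is -5/4, from C1.

C1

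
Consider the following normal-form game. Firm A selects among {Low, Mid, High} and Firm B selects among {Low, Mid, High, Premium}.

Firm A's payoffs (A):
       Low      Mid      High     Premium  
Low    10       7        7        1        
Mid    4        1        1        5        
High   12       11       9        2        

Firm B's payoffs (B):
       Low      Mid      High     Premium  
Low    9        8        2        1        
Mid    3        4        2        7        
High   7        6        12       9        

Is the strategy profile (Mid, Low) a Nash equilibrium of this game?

Holding Firm B at Low: Firm A gets 4 from Mid but could get 12 by switching to High. Firm A has a profitable deviation.

No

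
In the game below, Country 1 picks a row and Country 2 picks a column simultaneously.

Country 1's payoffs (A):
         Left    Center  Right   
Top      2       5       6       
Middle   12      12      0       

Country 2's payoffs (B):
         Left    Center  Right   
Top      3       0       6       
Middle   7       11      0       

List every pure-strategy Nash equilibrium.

Check mutual best responses: a cell is a NE iff neither player can gain by unilaterally deviating.
Country 1's best responses — vs Left: Middle (payoff 12); vs Center: Middle (payoff 12); vs Right: Top (payoff 6).
Country 2's best responses — vs Top: Right (payoff 6); vs Middle: Center (payoff 11).
Mutual best responses occur at (Top, Right) and (Middle, Center); at each, neither player gains by switching.

(Top, Right) and (Middle, Center)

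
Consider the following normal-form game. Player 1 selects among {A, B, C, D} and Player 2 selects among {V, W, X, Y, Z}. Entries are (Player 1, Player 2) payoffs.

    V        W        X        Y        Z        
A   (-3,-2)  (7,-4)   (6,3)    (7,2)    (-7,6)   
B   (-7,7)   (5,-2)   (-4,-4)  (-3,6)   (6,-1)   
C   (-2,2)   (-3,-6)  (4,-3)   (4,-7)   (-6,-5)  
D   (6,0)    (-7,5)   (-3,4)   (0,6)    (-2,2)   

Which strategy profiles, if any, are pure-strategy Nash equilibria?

None

Check mutual best responses: a cell is a NE iff neither player can gain by unilaterally deviating.
Player 1's best responses — vs V: D (payoff 6); vs W: A (payoff 7); vs X: A (payoff 6); vs Y: A (payoff 7); vs Z: B (payoff 6).
Player 2's best responses — vs A: Z (payoff 6); vs B: V (payoff 7); vs C: V (payoff 2); vs D: Y (payoff 6).
No cell has both players best-responding. For instance, Player 1's best reply to Z is B, but against B Player 2 prefers V over Z.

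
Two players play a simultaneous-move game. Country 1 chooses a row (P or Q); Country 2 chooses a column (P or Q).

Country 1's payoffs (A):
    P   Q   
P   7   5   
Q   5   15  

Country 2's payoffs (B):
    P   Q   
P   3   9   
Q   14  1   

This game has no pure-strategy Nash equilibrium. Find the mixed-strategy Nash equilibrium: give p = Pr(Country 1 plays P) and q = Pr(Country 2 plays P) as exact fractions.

p = 13/19, q = 5/6

Each player's mixing probability is pinned down by making the *other* player indifferent.
Country 2 indifferent between P and Q: p·3 + (1−p)·14 = p·9 + (1−p)·1 ⟹ 14 + (-11)p = 1 + 8p ⟹ p = 13/19.
Country 1 indifferent between P and Q: q·7 + (1−q)·5 = q·5 + (1−q)·15 ⟹ 5 + 2q = 15 + (-10)q ⟹ q = 5/6.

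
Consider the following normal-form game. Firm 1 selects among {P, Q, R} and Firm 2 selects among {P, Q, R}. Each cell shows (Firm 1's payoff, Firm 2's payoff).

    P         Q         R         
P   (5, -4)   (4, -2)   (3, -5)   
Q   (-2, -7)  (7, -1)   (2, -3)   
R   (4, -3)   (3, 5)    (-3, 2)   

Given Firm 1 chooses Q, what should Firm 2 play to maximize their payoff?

With Firm 1 fixed at Q, Firm 2's payoffs are: P → -7, Q → -1, R → -3.
The maximum is -1, achieved by Q.

Q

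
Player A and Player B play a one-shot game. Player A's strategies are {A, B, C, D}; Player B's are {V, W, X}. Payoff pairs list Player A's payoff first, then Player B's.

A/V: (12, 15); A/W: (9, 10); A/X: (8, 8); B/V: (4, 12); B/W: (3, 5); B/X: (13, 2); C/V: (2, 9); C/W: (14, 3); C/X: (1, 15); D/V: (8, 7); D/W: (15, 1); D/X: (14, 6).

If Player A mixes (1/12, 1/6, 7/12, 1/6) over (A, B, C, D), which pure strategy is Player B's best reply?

Player B's best reply maximizes expected payoff against the mix.
V: (1/12)·15 + (1/6)·12 + (7/12)·9 + (1/6)·7 = 29/3
W: (1/12)·10 + (1/6)·5 + (7/12)·3 + (1/6)·1 = 43/12
X: (1/12)·8 + (1/6)·2 + (7/12)·15 + (1/6)·6 = 43/4
Highest expected payoff is 43/4, from X.

X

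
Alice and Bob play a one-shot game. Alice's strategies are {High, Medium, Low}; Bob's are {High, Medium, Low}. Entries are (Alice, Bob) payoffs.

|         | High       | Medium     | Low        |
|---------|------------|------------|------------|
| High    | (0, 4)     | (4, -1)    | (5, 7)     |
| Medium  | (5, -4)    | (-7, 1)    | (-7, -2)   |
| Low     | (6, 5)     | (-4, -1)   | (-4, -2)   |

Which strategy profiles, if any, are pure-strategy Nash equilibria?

Find each player's best response to every opponent strategy; NE are the intersections.
Alice's best responses — vs High: Low (payoff 6); vs Medium: High (payoff 4); vs Low: High (payoff 5).
Bob's best responses — vs High: Low (payoff 7); vs Medium: Medium (payoff 1); vs Low: High (payoff 5).
Mutual best responses occur at (High, Low) and (Low, High); at each, neither player gains by switching.

(High, Low) and (Low, High)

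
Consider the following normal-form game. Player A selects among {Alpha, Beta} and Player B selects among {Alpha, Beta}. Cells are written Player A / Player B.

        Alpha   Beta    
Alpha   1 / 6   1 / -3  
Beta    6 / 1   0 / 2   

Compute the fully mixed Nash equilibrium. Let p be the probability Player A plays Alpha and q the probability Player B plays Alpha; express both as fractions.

Each player's mixing probability is pinned down by making the *other* player indifferent.
Player B indifferent between Alpha and Beta: p·6 + (1−p)·1 = p·(-3) + (1−p)·2 ⟹ 1 + 5p = 2 + (-5)p ⟹ p = 1/10.
Player A indifferent between Alpha and Beta: q·1 + (1−q)·1 = q·6 + (1−q)·0 ⟹ 1 + 0q = 0 + 6q ⟹ q = 1/6.

p = 1/10, q = 1/6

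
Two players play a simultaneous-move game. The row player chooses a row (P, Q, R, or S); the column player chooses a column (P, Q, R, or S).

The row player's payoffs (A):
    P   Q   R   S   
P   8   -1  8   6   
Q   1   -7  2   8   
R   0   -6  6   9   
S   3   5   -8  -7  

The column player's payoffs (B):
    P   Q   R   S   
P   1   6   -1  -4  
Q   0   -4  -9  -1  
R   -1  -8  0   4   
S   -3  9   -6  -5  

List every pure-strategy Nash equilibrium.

Check mutual best responses: a cell is a NE iff neither player can gain by unilaterally deviating.
The row player's best responses — vs P: P (payoff 8); vs Q: S (payoff 5); vs R: P (payoff 8); vs S: R (payoff 9).
The column player's best responses — vs P: Q (payoff 6); vs Q: P (payoff 0); vs R: S (payoff 4); vs S: Q (payoff 9).
Mutual best responses occur at (R, S) and (S, Q); at each, neither player gains by switching.

(R, S) and (S, Q)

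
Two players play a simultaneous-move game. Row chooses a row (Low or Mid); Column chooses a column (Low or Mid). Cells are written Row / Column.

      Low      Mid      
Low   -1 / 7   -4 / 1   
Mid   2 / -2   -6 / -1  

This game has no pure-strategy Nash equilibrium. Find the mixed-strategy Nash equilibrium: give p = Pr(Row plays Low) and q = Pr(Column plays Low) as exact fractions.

p = 1/7, q = 2/5

In a mixed NE each player is indifferent between their pure strategies, so the opponent's mix sets the indifference.
Column indifferent between Low and Mid: p·7 + (1−p)·(-2) = p·1 + (1−p)·(-1) ⟹ (-2) + 9p = (-1) + 2p ⟹ p = 1/7.
Row indifferent between Low and Mid: q·(-1) + (1−q)·(-4) = q·2 + (1−q)·(-6) ⟹ (-4) + 3q = (-6) + 8q ⟹ q = 2/5.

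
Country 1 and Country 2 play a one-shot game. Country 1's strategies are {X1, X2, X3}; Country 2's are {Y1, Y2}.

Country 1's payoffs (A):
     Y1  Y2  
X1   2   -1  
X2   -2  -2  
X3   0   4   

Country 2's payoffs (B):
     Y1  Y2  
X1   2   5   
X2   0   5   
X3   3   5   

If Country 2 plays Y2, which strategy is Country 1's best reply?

X3

With Country 2 fixed at Y2, Country 1's payoffs are: X1 → -1, X2 → -2, X3 → 4.
The maximum is 4, achieved by X3.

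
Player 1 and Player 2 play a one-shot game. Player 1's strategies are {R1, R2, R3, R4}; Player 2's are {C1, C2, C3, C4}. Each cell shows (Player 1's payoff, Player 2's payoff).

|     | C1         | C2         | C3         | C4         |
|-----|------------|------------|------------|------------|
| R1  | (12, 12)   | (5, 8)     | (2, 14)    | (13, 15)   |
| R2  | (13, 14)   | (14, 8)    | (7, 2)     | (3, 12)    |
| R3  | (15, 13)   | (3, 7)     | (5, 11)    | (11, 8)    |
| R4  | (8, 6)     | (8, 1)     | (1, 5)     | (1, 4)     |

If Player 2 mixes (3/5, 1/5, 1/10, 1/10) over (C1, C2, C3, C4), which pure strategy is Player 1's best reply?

R2

Compute Player 1's expected payoff from each pure strategy against the given mix.
R1: (3/5)·12 + (1/5)·5 + (1/10)·2 + (1/10)·13 = 97/10
R2: (3/5)·13 + (1/5)·14 + (1/10)·7 + (1/10)·3 = 58/5
R3: (3/5)·15 + (1/5)·3 + (1/10)·5 + (1/10)·11 = 56/5
R4: (3/5)·8 + (1/5)·8 + (1/10)·1 + (1/10)·1 = 33/5
Highest expected payoff is 58/5, from R2.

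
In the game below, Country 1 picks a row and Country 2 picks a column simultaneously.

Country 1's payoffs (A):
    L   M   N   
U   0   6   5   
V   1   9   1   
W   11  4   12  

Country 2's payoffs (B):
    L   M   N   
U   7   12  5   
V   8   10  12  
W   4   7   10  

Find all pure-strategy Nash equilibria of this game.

A profile is a Nash equilibrium when each player is best-responding to the other.
Country 1's best responses — vs L: W (payoff 11); vs M: V (payoff 9); vs N: W (payoff 12).
Country 2's best responses — vs U: M (payoff 12); vs V: N (payoff 12); vs W: N (payoff 10).
The only mutual best response is (W, N); neither player gains by switching there.

(W, N)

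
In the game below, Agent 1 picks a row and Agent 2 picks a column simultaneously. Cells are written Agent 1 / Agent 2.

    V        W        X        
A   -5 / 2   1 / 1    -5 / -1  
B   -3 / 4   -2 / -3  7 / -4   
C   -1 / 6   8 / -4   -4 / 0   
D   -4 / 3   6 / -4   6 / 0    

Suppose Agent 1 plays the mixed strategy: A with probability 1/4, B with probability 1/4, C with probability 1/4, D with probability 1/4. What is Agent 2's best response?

Compute Agent 2's expected payoff from each pure strategy against the given mix.
V: (1/4)·2 + (1/4)·4 + (1/4)·6 + (1/4)·3 = 15/4
W: (1/4)·1 + (1/4)·(-3) + (1/4)·(-4) + (1/4)·(-4) = -5/2
X: (1/4)·(-1) + (1/4)·(-4) + (1/4)·0 + (1/4)·0 = -5/4
Highest expected payoff is 15/4, from V.

V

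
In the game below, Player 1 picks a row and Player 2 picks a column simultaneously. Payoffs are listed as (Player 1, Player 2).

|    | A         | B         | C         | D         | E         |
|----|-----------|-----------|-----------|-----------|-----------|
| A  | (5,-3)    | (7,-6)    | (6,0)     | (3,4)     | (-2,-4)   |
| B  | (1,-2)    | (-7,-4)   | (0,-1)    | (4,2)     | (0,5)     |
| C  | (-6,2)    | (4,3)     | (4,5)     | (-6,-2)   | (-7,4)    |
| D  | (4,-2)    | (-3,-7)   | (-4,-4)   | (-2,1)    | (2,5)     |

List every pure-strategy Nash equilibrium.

Find each player's best response to every opponent strategy; NE are the intersections.
Player 1's best responses — vs A: A (payoff 5); vs B: A (payoff 7); vs C: A (payoff 6); vs D: B (payoff 4); vs E: D (payoff 2).
Player 2's best responses — vs A: D (payoff 4); vs B: E (payoff 5); vs C: C (payoff 5); vs D: E (payoff 5).
The only mutual best response is (D, E); neither player gains by switching there.

(D, E)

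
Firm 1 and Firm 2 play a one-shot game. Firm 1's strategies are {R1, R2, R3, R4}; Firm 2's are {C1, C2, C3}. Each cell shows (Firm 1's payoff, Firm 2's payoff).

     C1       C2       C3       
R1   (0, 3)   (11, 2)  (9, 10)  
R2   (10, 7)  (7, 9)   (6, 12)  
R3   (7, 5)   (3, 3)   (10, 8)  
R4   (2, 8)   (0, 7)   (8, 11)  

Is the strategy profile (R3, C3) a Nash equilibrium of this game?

Holding Firm 2 at C3: Firm 1 gets 10 from R3, versus 9 from R1, 6 from R2, 8 from R4. No profitable deviation for Firm 1.
Holding Firm 1 at R3: Firm 2 gets 8 from C3, versus 5 from C1, 3 from C2. No profitable deviation for Firm 2 either.

Yes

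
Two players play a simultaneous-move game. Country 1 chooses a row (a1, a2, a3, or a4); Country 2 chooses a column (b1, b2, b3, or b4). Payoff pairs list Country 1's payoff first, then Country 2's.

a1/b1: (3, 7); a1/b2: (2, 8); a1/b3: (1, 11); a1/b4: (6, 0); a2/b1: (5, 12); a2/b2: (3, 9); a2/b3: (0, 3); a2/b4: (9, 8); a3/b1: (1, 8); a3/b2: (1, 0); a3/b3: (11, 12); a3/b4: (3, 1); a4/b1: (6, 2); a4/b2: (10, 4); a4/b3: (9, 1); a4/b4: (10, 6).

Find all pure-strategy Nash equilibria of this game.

(a3, b3) and (a4, b4)

Find each player's best response to every opponent strategy; NE are the intersections.
Country 1's best responses — vs b1: a4 (payoff 6); vs b2: a4 (payoff 10); vs b3: a3 (payoff 11); vs b4: a4 (payoff 10).
Country 2's best responses — vs a1: b3 (payoff 11); vs a2: b1 (payoff 12); vs a3: b3 (payoff 12); vs a4: b4 (payoff 6).
Mutual best responses occur at (a3, b3) and (a4, b4); at each, neither player gains by switching.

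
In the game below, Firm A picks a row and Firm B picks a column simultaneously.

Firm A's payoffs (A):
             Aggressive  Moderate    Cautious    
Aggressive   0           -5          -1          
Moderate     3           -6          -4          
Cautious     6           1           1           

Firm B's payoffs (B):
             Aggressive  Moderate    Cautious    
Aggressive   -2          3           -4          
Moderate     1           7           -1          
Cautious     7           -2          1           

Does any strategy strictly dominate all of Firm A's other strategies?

Cautious

Check whether one of Firm A's strategies beats all alternatives regardless of what the opponent does.
Cautious strictly dominates: vs Aggressive: 6 > each of {0, 3}; vs Moderate: 1 > each of {-5, -6}; vs Cautious: 1 > each of {-1, -4}.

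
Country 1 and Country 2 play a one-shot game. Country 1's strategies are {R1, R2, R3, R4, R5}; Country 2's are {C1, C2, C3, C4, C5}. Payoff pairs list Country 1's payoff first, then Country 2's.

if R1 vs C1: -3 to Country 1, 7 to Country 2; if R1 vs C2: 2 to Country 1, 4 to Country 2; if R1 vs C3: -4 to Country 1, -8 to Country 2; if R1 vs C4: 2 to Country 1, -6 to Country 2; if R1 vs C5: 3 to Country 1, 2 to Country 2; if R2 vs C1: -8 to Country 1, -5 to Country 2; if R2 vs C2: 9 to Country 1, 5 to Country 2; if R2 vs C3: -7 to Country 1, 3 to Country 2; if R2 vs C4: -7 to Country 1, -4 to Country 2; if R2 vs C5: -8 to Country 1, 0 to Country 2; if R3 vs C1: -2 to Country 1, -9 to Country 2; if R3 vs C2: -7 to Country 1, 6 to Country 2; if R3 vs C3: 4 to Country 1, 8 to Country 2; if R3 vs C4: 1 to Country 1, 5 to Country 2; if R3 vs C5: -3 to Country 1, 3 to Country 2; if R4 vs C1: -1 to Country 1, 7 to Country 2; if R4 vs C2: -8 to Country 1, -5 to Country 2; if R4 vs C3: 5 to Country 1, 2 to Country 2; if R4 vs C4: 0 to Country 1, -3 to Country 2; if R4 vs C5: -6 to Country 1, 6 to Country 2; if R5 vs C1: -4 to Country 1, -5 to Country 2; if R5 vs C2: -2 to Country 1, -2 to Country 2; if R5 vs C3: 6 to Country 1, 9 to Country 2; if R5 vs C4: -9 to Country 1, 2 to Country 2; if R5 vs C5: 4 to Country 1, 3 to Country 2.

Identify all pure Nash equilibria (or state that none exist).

(R2, C2), (R4, C1), and (R5, C3)

Find each player's best response to every opponent strategy; NE are the intersections.
Country 1's best responses — vs C1: R4 (payoff -1); vs C2: R2 (payoff 9); vs C3: R5 (payoff 6); vs C4: R1 (payoff 2); vs C5: R5 (payoff 4).
Country 2's best responses — vs R1: C1 (payoff 7); vs R2: C2 (payoff 5); vs R3: C3 (payoff 8); vs R4: C1 (payoff 7); vs R5: C3 (payoff 9).
Mutual best responses occur at (R2, C2), (R4, C1), and (R5, C3); at each, neither player gains by switching.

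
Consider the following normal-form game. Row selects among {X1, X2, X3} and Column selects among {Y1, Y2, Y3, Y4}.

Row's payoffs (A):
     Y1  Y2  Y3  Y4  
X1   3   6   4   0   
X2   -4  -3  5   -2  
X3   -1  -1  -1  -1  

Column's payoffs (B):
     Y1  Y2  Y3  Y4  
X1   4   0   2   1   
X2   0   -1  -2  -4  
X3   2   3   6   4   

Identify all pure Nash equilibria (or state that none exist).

A profile is a Nash equilibrium when each player is best-responding to the other.
Row's best responses — vs Y1: X1 (payoff 3); vs Y2: X1 (payoff 6); vs Y3: X2 (payoff 5); vs Y4: X1 (payoff 0).
Column's best responses — vs X1: Y1 (payoff 4); vs X2: Y1 (payoff 0); vs X3: Y3 (payoff 6).
The only mutual best response is (X1, Y1); neither player gains by switching there.

(X1, Y1)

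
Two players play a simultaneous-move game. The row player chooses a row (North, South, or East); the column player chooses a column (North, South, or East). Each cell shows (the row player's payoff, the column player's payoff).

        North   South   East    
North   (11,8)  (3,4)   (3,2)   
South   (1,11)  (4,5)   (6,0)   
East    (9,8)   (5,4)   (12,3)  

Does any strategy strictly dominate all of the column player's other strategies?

Check whether one of the column player's strategies beats all alternatives regardless of what the opponent does.
North strictly dominates: vs North: 8 > each of {4, 2}; vs South: 11 > each of {5, 0}; vs East: 8 > each of {4, 3}.

North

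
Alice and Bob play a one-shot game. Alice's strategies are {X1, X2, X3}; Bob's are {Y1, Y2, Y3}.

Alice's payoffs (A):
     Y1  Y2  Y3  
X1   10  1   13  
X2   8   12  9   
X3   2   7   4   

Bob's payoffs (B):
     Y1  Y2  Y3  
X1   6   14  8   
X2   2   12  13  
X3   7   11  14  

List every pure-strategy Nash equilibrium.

None

Check mutual best responses: a cell is a NE iff neither player can gain by unilaterally deviating.
Alice's best responses — vs Y1: X1 (payoff 10); vs Y2: X2 (payoff 12); vs Y3: X1 (payoff 13).
Bob's best responses — vs X1: Y2 (payoff 14); vs X2: Y3 (payoff 13); vs X3: Y3 (payoff 14).
No cell has both players best-responding. For instance, Alice's best reply to Y2 is X2, but against X2 Bob prefers Y3 over Y2.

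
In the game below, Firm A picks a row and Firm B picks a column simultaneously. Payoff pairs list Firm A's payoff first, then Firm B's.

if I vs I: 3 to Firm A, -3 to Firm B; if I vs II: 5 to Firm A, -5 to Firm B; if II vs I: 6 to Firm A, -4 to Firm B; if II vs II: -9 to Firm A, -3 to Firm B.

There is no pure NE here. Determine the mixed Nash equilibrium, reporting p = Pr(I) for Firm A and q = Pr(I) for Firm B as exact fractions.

p = 1/3, q = 14/17

In a mixed NE each player is indifferent between their pure strategies, so the opponent's mix sets the indifference.
Firm B indifferent between I and II: p·(-3) + (1−p)·(-4) = p·(-5) + (1−p)·(-3) ⟹ (-4) + 1p = (-3) + (-2)p ⟹ p = 1/3.
Firm A indifferent between I and II: q·3 + (1−q)·5 = q·6 + (1−q)·(-9) ⟹ 5 + (-2)q = (-9) + 15q ⟹ q = 14/17.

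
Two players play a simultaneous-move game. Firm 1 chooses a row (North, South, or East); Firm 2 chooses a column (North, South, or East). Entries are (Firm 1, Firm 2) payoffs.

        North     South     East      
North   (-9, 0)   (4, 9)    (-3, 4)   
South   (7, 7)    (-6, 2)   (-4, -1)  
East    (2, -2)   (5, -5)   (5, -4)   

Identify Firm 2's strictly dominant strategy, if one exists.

A strategy is strictly dominant if it gives Firm 2 a strictly higher payoff than every other strategy, against every choice by the opponent.
North is not dominant: against North, South gives 9 > 0.
South is not dominant: against South, North gives 7 > 2.
East is not dominant: against North, South gives 9 > 4.
No single strategy is best against every opponent action.

None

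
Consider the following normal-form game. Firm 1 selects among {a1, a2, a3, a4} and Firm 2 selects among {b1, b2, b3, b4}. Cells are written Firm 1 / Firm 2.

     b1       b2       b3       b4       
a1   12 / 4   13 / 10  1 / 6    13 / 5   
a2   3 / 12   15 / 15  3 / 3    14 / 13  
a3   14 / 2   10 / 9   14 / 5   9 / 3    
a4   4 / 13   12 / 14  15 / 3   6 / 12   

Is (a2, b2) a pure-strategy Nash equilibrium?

Yes

Holding Firm 2 at b2: Firm 1 gets 15 from a2, versus 13 from a1, 10 from a3, 12 from a4. No profitable deviation for Firm 1.
Holding Firm 1 at a2: Firm 2 gets 15 from b2, versus 12 from b1, 3 from b3, 13 from b4. No profitable deviation for Firm 2 either.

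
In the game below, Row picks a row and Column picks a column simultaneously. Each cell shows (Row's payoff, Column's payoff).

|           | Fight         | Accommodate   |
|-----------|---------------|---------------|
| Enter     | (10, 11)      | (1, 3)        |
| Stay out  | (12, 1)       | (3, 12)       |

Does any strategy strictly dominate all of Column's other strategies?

None

Check whether one of Column's strategies beats all alternatives regardless of what the opponent does.
Fight is not dominant: against Stay out, Accommodate gives 12 > 1.
Accommodate is not dominant: against Enter, Fight gives 11 > 3.
No single strategy is best against every opponent action.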